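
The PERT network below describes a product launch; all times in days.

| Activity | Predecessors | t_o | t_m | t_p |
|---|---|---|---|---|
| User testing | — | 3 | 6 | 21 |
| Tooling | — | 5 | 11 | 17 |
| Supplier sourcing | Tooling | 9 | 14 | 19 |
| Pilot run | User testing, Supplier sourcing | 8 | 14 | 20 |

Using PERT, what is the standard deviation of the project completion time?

3.28 days

te_User testing = (3 + 4·6 + 21)/6 = 48/6 = 8; σ²_User testing = ((21−3)/6)² = 9.000
te_Tooling = (5 + 4·11 + 17)/6 = 66/6 = 11; σ²_Tooling = ((17−5)/6)² = 4.000
te_Supplier sourcing = (9 + 4·14 + 19)/6 = 84/6 = 14; σ²_Supplier sourcing = ((19−9)/6)² = 2.778
te_Pilot run = (8 + 4·14 + 20)/6 = 84/6 = 14; σ²_Pilot run = ((20−8)/6)² = 4.000

Forward pass:
ES_User testing = 0; EF_User testing = 8
ES_Tooling = 0; EF_Tooling = 11
ES_Supplier sourcing = 11; EF_Supplier sourcing = 11+14 = 25
ES_Pilot run = max(EF_User testing=8, EF_Supplier sourcing=25) = 25; EF_Pilot run = 25+14 = 39
Expected project duration μ = 39 days. Critical path: Tooling → Supplier sourcing → Pilot run.

Variance along critical path = 4.000 + 2.778 + 4.000 = 10.778
σ = √10.778 = 3.283 days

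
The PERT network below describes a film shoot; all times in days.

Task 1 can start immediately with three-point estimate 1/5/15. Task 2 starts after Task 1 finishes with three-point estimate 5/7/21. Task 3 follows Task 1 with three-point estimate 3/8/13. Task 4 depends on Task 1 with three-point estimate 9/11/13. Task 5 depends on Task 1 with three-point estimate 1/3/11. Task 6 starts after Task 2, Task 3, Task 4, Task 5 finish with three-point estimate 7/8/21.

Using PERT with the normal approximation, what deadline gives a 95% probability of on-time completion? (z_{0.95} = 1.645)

32.5 days

te_Task 1 = (1 + 4·5 + 15)/6 = 36/6 = 6; σ²_Task 1 = ((15−1)/6)² = 5.444
te_Task 2 = (5 + 4·7 + 21)/6 = 54/6 = 9; σ²_Task 2 = ((21−5)/6)² = 7.111
te_Task 3 = (3 + 4·8 + 13)/6 = 48/6 = 8; σ²_Task 3 = ((13−3)/6)² = 2.778
te_Task 4 = (9 + 4·11 + 13)/6 = 66/6 = 11; σ²_Task 4 = ((13−9)/6)² = 0.444
te_Task 5 = (1 + 4·3 + 11)/6 = 24/6 = 4; σ²_Task 5 = ((11−1)/6)² = 2.778
te_Task 6 = (7 + 4·8 + 21)/6 = 60/6 = 10; σ²_Task 6 = ((21−7)/6)² = 5.444

Forward pass:
ES_Task 1 = 0; EF_Task 1 = 6
ES_Task 2 = 6; EF_Task 2 = 6+9 = 15
ES_Task 3 = 6; EF_Task 3 = 6+8 = 14
ES_Task 4 = 6; EF_Task 4 = 6+11 = 17
ES_Task 5 = 6; EF_Task 5 = 6+4 = 10
ES_Task 6 = max(EF_Task 2=15, EF_Task 3=14, EF_Task 4=17, EF_Task 5=10) = 17; EF_Task 6 = 17+10 = 27
Expected project duration μ = 27 days. Critical path: Task 1 → Task 4 → Task 6.

Variance along critical path = 5.444 + 0.444 + 5.444 = 11.333; σ = 3.367 days.
D = μ + z·σ = 27 + 1.645·3.367 = 32.5 days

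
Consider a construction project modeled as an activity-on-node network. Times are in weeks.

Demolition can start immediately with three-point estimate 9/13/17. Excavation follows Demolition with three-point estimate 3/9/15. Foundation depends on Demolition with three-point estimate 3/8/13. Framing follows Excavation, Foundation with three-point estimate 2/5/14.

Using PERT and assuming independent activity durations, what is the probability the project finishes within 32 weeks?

0.900

te_Demolition = (9 + 4·13 + 17)/6 = 78/6 = 13; σ²_Demolition = ((17−9)/6)² = 1.778
te_Excavation = (3 + 4·9 + 15)/6 = 54/6 = 9; σ²_Excavation = ((15−3)/6)² = 4.000
te_Foundation = (3 + 4·8 + 13)/6 = 48/6 = 8; σ²_Foundation = ((13−3)/6)² = 2.778
te_Framing = (2 + 4·5 + 14)/6 = 36/6 = 6; σ²_Framing = ((14−2)/6)² = 4.000

Forward pass:
ES_Demolition = 0; EF_Demolition = 13
ES_Excavation = 13; EF_Excavation = 13+9 = 22
ES_Foundation = 13; EF_Foundation = 13+8 = 21
ES_Framing = max(EF_Excavation=22, EF_Foundation=21) = 22; EF_Framing = 22+6 = 28
Expected project duration μ = 28 weeks. Critical path: Demolition → Excavation → Framing.

Variance along critical path = 1.778 + 4.000 + 4.000 = 9.778; σ = √9.778 = 3.127 weeks.
Z = (32 − 28) / 3.127 = 1.279
P(T ≤ 32) = Φ(1.279) ≈ 0.900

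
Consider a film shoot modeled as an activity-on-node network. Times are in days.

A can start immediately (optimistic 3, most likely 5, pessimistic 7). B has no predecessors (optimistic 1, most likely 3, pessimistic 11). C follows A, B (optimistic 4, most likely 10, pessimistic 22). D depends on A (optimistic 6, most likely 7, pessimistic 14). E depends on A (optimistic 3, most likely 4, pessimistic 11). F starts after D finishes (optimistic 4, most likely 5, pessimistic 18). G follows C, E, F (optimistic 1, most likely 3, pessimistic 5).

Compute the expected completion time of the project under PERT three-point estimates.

te_A = (3 + 4·5 + 7)/6 = 30/6 = 5
te_B = (1 + 4·3 + 11)/6 = 24/6 = 4
te_C = (4 + 4·10 + 22)/6 = 66/6 = 11
te_D = (6 + 4·7 + 14)/6 = 48/6 = 8
te_E = (3 + 4·4 + 11)/6 = 30/6 = 5
te_F = (4 + 4·5 + 18)/6 = 42/6 = 7
te_G = (1 + 4·3 + 5)/6 = 18/6 = 3

Forward pass:
ES_A = 0; EF_A = 5
ES_B = 0; EF_B = 4
ES_C = max(EF_A=5, EF_B=4) = 5; EF_C = 5+11 = 16
ES_D = 5; EF_D = 5+8 = 13
ES_E = 5; EF_E = 5+5 = 10
ES_F = 13; EF_F = 13+7 = 20
ES_G = max(EF_C=16, EF_E=10, EF_F=20) = 20; EF_G = 20+3 = 23
Expected project duration μ = 23 days. Critical path: A → D → F → G.

23 days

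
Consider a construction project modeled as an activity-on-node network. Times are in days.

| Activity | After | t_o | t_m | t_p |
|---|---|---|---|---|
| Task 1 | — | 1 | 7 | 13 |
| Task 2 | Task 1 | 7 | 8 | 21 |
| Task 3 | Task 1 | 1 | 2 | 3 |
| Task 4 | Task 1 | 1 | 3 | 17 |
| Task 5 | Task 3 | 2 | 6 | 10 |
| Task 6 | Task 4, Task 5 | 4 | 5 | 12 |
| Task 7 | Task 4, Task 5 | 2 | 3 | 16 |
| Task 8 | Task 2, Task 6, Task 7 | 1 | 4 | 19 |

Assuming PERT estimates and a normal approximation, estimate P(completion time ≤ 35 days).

0.975

te_Task 1 = (1 + 4·7 + 13)/6 = 42/6 = 7; σ²_Task 1 = ((13−1)/6)² = 4.000
te_Task 2 = (7 + 4·8 + 21)/6 = 60/6 = 10; σ²_Task 2 = ((21−7)/6)² = 5.444
te_Task 3 = (1 + 4·2 + 3)/6 = 12/6 = 2; σ²_Task 3 = ((3−1)/6)² = 0.111
te_Task 4 = (1 + 4·3 + 17)/6 = 30/6 = 5; σ²_Task 4 = ((17−1)/6)² = 7.111
te_Task 5 = (2 + 4·6 + 10)/6 = 36/6 = 6; σ²_Task 5 = ((10−2)/6)² = 1.778
te_Task 6 = (4 + 4·5 + 12)/6 = 36/6 = 6; σ²_Task 6 = ((12−4)/6)² = 1.778
te_Task 7 = (2 + 4·3 + 16)/6 = 30/6 = 5; σ²_Task 7 = ((16−2)/6)² = 5.444
te_Task 8 = (1 + 4·4 + 19)/6 = 36/6 = 6; σ²_Task 8 = ((19−1)/6)² = 9.000

Forward pass:
ES_Task 1 = 0; EF_Task 1 = 7
ES_Task 2 = 7; EF_Task 2 = 7+10 = 17
ES_Task 3 = 7; EF_Task 3 = 7+2 = 9
ES_Task 4 = 7; EF_Task 4 = 7+5 = 12
ES_Task 5 = 9; EF_Task 5 = 9+6 = 15
ES_Task 6 = max(EF_Task 4=12, EF_Task 5=15) = 15; EF_Task 6 = 15+6 = 21
ES_Task 7 = max(EF_Task 4=12, EF_Task 5=15) = 15; EF_Task 7 = 15+5 = 20
ES_Task 8 = max(EF_Task 2=17, EF_Task 6=21, EF_Task 7=20) = 21; EF_Task 8 = 21+6 = 27
Expected project duration μ = 27 days. Critical path: Task 1 → Task 3 → Task 5 → Task 6 → Task 8.

Variance along critical path = 4.000 + 0.111 + 1.778 + 1.778 + 9.000 = 16.667; σ = √16.667 = 4.082 days.
Z = (35 − 27) / 4.082 = 1.960
P(T ≤ 35) = Φ(1.960) ≈ 0.975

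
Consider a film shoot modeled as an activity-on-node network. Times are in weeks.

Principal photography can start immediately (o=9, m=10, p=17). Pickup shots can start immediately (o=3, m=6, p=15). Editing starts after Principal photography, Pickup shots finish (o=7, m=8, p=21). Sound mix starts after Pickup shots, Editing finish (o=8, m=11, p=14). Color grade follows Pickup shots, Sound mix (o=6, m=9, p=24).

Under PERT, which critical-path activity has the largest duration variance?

te_Principal photography = (9 + 4·10 + 17)/6 = 66/6 = 11; σ²_Principal photography = ((17−9)/6)² = 1.778
te_Pickup shots = (3 + 4·6 + 15)/6 = 42/6 = 7; σ²_Pickup shots = ((15−3)/6)² = 4.000
te_Editing = (7 + 4·8 + 21)/6 = 60/6 = 10; σ²_Editing = ((21−7)/6)² = 5.444
te_Sound mix = (8 + 4·11 + 14)/6 = 66/6 = 11; σ²_Sound mix = ((14−8)/6)² = 1.000
te_Color grade = (6 + 4·9 + 24)/6 = 66/6 = 11; σ²_Color grade = ((24−6)/6)² = 9.000

Forward pass:
ES_Principal photography = 0; EF_Principal photography = 11
ES_Pickup shots = 0; EF_Pickup shots = 7
ES_Editing = max(EF_Principal photography=11, EF_Pickup shots=7) = 11; EF_Editing = 11+10 = 21
ES_Sound mix = max(EF_Pickup shots=7, EF_Editing=21) = 21; EF_Sound mix = 21+11 = 32
ES_Color grade = max(EF_Pickup shots=7, EF_Sound mix=32) = 32; EF_Color grade = 32+11 = 43
Expected project duration μ = 43 weeks. Critical path: Principal photography → Editing → Sound mix → Color grade.

Variances on critical path: σ²_Principal photography=1.778, σ²_Editing=5.444, σ²_Sound mix=1.000, σ²_Color grade=9.000.
Largest is σ²_Color grade = 9.000.

Color grade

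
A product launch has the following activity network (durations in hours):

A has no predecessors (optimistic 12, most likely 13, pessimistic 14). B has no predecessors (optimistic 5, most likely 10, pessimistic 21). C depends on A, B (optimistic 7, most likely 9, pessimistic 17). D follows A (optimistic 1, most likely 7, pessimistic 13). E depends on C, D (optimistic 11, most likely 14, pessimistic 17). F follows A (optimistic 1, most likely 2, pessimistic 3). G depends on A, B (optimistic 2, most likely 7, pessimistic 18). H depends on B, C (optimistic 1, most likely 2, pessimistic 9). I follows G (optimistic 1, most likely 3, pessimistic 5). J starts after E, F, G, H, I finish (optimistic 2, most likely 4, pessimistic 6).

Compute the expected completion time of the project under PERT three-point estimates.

te_A = (12 + 4·13 + 14)/6 = 78/6 = 13
te_B = (5 + 4·10 + 21)/6 = 66/6 = 11
te_C = (7 + 4·9 + 17)/6 = 60/6 = 10
te_D = (1 + 4·7 + 13)/6 = 42/6 = 7
te_E = (11 + 4·14 + 17)/6 = 84/6 = 14
te_F = (1 + 4·2 + 3)/6 = 12/6 = 2
te_G = (2 + 4·7 + 18)/6 = 48/6 = 8
te_H = (1 + 4·2 + 9)/6 = 18/6 = 3
te_I = (1 + 4·3 + 5)/6 = 18/6 = 3
te_J = (2 + 4·4 + 6)/6 = 24/6 = 4

Forward pass:
ES_A = 0; EF_A = 13
ES_B = 0; EF_B = 11
ES_C = max(EF_A=13, EF_B=11) = 13; EF_C = 13+10 = 23
ES_D = 13; EF_D = 13+7 = 20
ES_E = max(EF_C=23, EF_D=20) = 23; EF_E = 23+14 = 37
ES_F = 13; EF_F = 13+2 = 15
ES_G = max(EF_A=13, EF_B=11) = 13; EF_G = 13+8 = 21
ES_H = max(EF_B=11, EF_C=23) = 23; EF_H = 23+3 = 26
ES_I = 21; EF_I = 21+3 = 24
ES_J = max(EF_E=37, EF_F=15, EF_G=21, EF_H=26, EF_I=24) = 37; EF_J = 37+4 = 41
Expected project duration μ = 41 hours. Critical path: A → C → E → J.

41 hours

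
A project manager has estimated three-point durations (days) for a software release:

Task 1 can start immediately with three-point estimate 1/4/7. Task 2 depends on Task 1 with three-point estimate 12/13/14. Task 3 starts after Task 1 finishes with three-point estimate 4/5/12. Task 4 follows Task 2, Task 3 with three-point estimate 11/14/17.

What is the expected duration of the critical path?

31 days

te_Task 1 = (1 + 4·4 + 7)/6 = 24/6 = 4
te_Task 2 = (12 + 4·13 + 14)/6 = 78/6 = 13
te_Task 3 = (4 + 4·5 + 12)/6 = 36/6 = 6
te_Task 4 = (11 + 4·14 + 17)/6 = 84/6 = 14

Forward pass:
ES_Task 1 = 0; EF_Task 1 = 4
ES_Task 2 = 4; EF_Task 2 = 4+13 = 17
ES_Task 3 = 4; EF_Task 3 = 4+6 = 10
ES_Task 4 = max(EF_Task 2=17, EF_Task 3=10) = 17; EF_Task 4 = 17+14 = 31
Expected project duration μ = 31 days. Critical path: Task 1 → Task 2 → Task 4.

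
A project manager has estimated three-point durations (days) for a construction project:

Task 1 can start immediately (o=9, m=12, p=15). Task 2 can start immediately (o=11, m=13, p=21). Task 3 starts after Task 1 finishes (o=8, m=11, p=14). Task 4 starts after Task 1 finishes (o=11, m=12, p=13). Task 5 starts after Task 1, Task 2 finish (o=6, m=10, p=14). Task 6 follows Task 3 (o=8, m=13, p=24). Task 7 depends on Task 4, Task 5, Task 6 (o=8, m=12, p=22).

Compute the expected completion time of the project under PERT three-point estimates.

50 days

te_Task 1 = (9 + 4·12 + 15)/6 = 72/6 = 12
te_Task 2 = (11 + 4·13 + 21)/6 = 84/6 = 14
te_Task 3 = (8 + 4·11 + 14)/6 = 66/6 = 11
te_Task 4 = (11 + 4·12 + 13)/6 = 72/6 = 12
te_Task 5 = (6 + 4·10 + 14)/6 = 60/6 = 10
te_Task 6 = (8 + 4·13 + 24)/6 = 84/6 = 14
te_Task 7 = (8 + 4·12 + 22)/6 = 78/6 = 13

Forward pass:
ES_Task 1 = 0; EF_Task 1 = 12
ES_Task 2 = 0; EF_Task 2 = 14
ES_Task 3 = 12; EF_Task 3 = 12+11 = 23
ES_Task 4 = 12; EF_Task 4 = 12+12 = 24
ES_Task 5 = max(EF_Task 1=12, EF_Task 2=14) = 14; EF_Task 5 = 14+10 = 24
ES_Task 6 = 23; EF_Task 6 = 23+14 = 37
ES_Task 7 = max(EF_Task 4=24, EF_Task 5=24, EF_Task 6=37) = 37; EF_Task 7 = 37+13 = 50
Expected project duration μ = 50 days. Critical path: Task 1 → Task 3 → Task 6 → Task 7.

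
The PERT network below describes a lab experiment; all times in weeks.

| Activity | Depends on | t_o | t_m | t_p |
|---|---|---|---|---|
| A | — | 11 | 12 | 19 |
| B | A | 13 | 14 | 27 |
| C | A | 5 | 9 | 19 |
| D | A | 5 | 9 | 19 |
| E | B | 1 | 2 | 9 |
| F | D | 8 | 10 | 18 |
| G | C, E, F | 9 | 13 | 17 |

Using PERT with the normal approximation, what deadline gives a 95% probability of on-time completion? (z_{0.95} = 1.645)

52.6 weeks

te_A = (11 + 4·12 + 19)/6 = 78/6 = 13; σ²_A = ((19−11)/6)² = 1.778
te_B = (13 + 4·14 + 27)/6 = 96/6 = 16; σ²_B = ((27−13)/6)² = 5.444
te_C = (5 + 4·9 + 19)/6 = 60/6 = 10; σ²_C = ((19−5)/6)² = 5.444
te_D = (5 + 4·9 + 19)/6 = 60/6 = 10; σ²_D = ((19−5)/6)² = 5.444
te_E = (1 + 4·2 + 9)/6 = 18/6 = 3; σ²_E = ((9−1)/6)² = 1.778
te_F = (8 + 4·10 + 18)/6 = 66/6 = 11; σ²_F = ((18−8)/6)² = 2.778
te_G = (9 + 4·13 + 17)/6 = 78/6 = 13; σ²_G = ((17−9)/6)² = 1.778

Forward pass:
ES_A = 0; EF_A = 13
ES_B = 13; EF_B = 13+16 = 29
ES_C = 13; EF_C = 13+10 = 23
ES_D = 13; EF_D = 13+10 = 23
ES_E = 29; EF_E = 29+3 = 32
ES_F = 23; EF_F = 23+11 = 34
ES_G = max(EF_C=23, EF_E=32, EF_F=34) = 34; EF_G = 34+13 = 47
Expected project duration μ = 47 weeks. Critical path: A → D → F → G.

Variance along critical path = 1.778 + 5.444 + 2.778 + 1.778 = 11.778; σ = 3.432 weeks.
D = μ + z·σ = 47 + 1.645·3.432 = 52.6 weeks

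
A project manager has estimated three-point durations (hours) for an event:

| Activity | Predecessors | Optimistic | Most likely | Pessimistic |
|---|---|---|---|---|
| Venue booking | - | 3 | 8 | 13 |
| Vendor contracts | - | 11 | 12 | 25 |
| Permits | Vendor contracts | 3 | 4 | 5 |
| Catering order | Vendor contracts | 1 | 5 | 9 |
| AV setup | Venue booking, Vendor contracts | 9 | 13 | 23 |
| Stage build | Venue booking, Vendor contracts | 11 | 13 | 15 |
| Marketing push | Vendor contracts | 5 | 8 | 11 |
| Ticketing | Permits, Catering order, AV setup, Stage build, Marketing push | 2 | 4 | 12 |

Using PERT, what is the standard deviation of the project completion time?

te_Venue booking = (3 + 4·8 + 13)/6 = 48/6 = 8; σ²_Venue booking = ((13−3)/6)² = 2.778
te_Vendor contracts = (11 + 4·12 + 25)/6 = 84/6 = 14; σ²_Vendor contracts = ((25−11)/6)² = 5.444
te_Permits = (3 + 4·4 + 5)/6 = 24/6 = 4; σ²_Permits = ((5−3)/6)² = 0.111
te_Catering order = (1 + 4·5 + 9)/6 = 30/6 = 5; σ²_Catering order = ((9−1)/6)² = 1.778
te_AV setup = (9 + 4·13 + 23)/6 = 84/6 = 14; σ²_AV setup = ((23−9)/6)² = 5.444
te_Stage build = (11 + 4·13 + 15)/6 = 78/6 = 13; σ²_Stage build = ((15−11)/6)² = 0.444
te_Marketing push = (5 + 4·8 + 11)/6 = 48/6 = 8; σ²_Marketing push = ((11−5)/6)² = 1.000
te_Ticketing = (2 + 4·4 + 12)/6 = 30/6 = 5; σ²_Ticketing = ((12−2)/6)² = 2.778

Forward pass:
ES_Venue booking = 0; EF_Venue booking = 8
ES_Vendor contracts = 0; EF_Vendor contracts = 14
ES_Permits = 14; EF_Permits = 14+4 = 18
ES_Catering order = 14; EF_Catering order = 14+5 = 19
ES_AV setup = max(EF_Venue booking=8, EF_Vendor contracts=14) = 14; EF_AV setup = 14+14 = 28
ES_Stage build = max(EF_Venue booking=8, EF_Vendor contracts=14) = 14; EF_Stage build = 14+13 = 27
ES_Marketing push = 14; EF_Marketing push = 14+8 = 22
ES_Ticketing = max(EF_Permits=18, EF_Catering order=19, EF_AV setup=28, EF_Stage build=27, EF_Marketing push=22) = 28; EF_Ticketing = 28+5 = 33
Expected project duration μ = 33 hours. Critical path: Vendor contracts → AV setup → Ticketing.

Variance along critical path = 5.444 + 5.444 + 2.778 = 13.667
σ = √13.667 = 3.697 hours

3.70 hours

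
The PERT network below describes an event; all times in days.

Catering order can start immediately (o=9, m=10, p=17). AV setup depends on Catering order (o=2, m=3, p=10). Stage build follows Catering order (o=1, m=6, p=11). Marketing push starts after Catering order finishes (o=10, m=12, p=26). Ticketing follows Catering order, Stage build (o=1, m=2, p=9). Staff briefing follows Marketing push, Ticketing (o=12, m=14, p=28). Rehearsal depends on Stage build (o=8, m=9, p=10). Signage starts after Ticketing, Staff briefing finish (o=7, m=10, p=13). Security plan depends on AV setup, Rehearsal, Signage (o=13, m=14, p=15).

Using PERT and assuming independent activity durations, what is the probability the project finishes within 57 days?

0.027

te_Catering order = (9 + 4·10 + 17)/6 = 66/6 = 11; σ²_Catering order = ((17−9)/6)² = 1.778
te_AV setup = (2 + 4·3 + 10)/6 = 24/6 = 4; σ²_AV setup = ((10−2)/6)² = 1.778
te_Stage build = (1 + 4·6 + 11)/6 = 36/6 = 6; σ²_Stage build = ((11−1)/6)² = 2.778
te_Marketing push = (10 + 4·12 + 26)/6 = 84/6 = 14; σ²_Marketing push = ((26−10)/6)² = 7.111
te_Ticketing = (1 + 4·2 + 9)/6 = 18/6 = 3; σ²_Ticketing = ((9−1)/6)² = 1.778
te_Staff briefing = (12 + 4·14 + 28)/6 = 96/6 = 16; σ²_Staff briefing = ((28−12)/6)² = 7.111
te_Rehearsal = (8 + 4·9 + 10)/6 = 54/6 = 9; σ²_Rehearsal = ((10−8)/6)² = 0.111
te_Signage = (7 + 4·10 + 13)/6 = 60/6 = 10; σ²_Signage = ((13−7)/6)² = 1.000
te_Security plan = (13 + 4·14 + 15)/6 = 84/6 = 14; σ²_Security plan = ((15−13)/6)² = 0.111

Forward pass:
ES_Catering order = 0; EF_Catering order = 11
ES_AV setup = 11; EF_AV setup = 11+4 = 15
ES_Stage build = 11; EF_Stage build = 11+6 = 17
ES_Marketing push = 11; EF_Marketing push = 11+14 = 25
ES_Ticketing = max(EF_Catering order=11, EF_Stage build=17) = 17; EF_Ticketing = 17+3 = 20
ES_Staff briefing = max(EF_Marketing push=25, EF_Ticketing=20) = 25; EF_Staff briefing = 25+16 = 41
ES_Rehearsal = 17; EF_Rehearsal = 17+9 = 26
ES_Signage = max(EF_Ticketing=20, EF_Staff briefing=41) = 41; EF_Signage = 41+10 = 51
ES_Security plan = max(EF_AV setup=15, EF_Rehearsal=26, EF_Signage=51) = 51; EF_Security plan = 51+14 = 65
Expected project duration μ = 65 days. Critical path: Catering order → Marketing push → Staff briefing → Signage → Security plan.

Variance along critical path = 1.778 + 7.111 + 7.111 + 1.000 + 0.111 = 17.111; σ = √17.111 = 4.137 days.
Z = (57 − 65) / 4.137 = -1.934
P(T ≤ 57) = Φ(-1.934) ≈ 0.027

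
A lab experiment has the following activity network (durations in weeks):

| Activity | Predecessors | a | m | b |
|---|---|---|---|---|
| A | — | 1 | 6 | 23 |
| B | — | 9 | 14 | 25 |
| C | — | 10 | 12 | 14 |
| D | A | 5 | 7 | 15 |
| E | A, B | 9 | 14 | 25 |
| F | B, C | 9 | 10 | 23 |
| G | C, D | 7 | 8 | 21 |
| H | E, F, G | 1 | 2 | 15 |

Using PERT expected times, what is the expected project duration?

34 weeks

te_A = (1 + 4·6 + 23)/6 = 48/6 = 8
te_B = (9 + 4·14 + 25)/6 = 90/6 = 15
te_C = (10 + 4·12 + 14)/6 = 72/6 = 12
te_D = (5 + 4·7 + 15)/6 = 48/6 = 8
te_E = (9 + 4·14 + 25)/6 = 90/6 = 15
te_F = (9 + 4·10 + 23)/6 = 72/6 = 12
te_G = (7 + 4·8 + 21)/6 = 60/6 = 10
te_H = (1 + 4·2 + 15)/6 = 24/6 = 4

Forward pass:
ES_A = 0; EF_A = 8
ES_B = 0; EF_B = 15
ES_C = 0; EF_C = 12
ES_D = 8; EF_D = 8+8 = 16
ES_E = max(EF_A=8, EF_B=15) = 15; EF_E = 15+15 = 30
ES_F = max(EF_B=15, EF_C=12) = 15; EF_F = 15+12 = 27
ES_G = max(EF_C=12, EF_D=16) = 16; EF_G = 16+10 = 26
ES_H = max(EF_E=30, EF_F=27, EF_G=26) = 30; EF_H = 30+4 = 34
Expected project duration μ = 34 weeks. Critical path: B → E → H.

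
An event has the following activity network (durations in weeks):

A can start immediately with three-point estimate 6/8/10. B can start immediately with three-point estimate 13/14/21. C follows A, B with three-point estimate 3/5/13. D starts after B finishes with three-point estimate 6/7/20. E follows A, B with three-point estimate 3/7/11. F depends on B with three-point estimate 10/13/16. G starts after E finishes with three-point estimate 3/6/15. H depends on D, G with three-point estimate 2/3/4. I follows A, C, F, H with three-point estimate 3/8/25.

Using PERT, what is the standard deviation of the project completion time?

4.59 weeks

te_A = (6 + 4·8 + 10)/6 = 48/6 = 8; σ²_A = ((10−6)/6)² = 0.444
te_B = (13 + 4·14 + 21)/6 = 90/6 = 15; σ²_B = ((21−13)/6)² = 1.778
te_C = (3 + 4·5 + 13)/6 = 36/6 = 6; σ²_C = ((13−3)/6)² = 2.778
te_D = (6 + 4·7 + 20)/6 = 54/6 = 9; σ²_D = ((20−6)/6)² = 5.444
te_E = (3 + 4·7 + 11)/6 = 42/6 = 7; σ²_E = ((11−3)/6)² = 1.778
te_F = (10 + 4·13 + 16)/6 = 78/6 = 13; σ²_F = ((16−10)/6)² = 1.000
te_G = (3 + 4·6 + 15)/6 = 42/6 = 7; σ²_G = ((15−3)/6)² = 4.000
te_H = (2 + 4·3 + 4)/6 = 18/6 = 3; σ²_H = ((4−2)/6)² = 0.111
te_I = (3 + 4·8 + 25)/6 = 60/6 = 10; σ²_I = ((25−3)/6)² = 13.444

Forward pass:
ES_A = 0; EF_A = 8
ES_B = 0; EF_B = 15
ES_C = max(EF_A=8, EF_B=15) = 15; EF_C = 15+6 = 21
ES_D = 15; EF_D = 15+9 = 24
ES_E = max(EF_A=8, EF_B=15) = 15; EF_E = 15+7 = 22
ES_F = 15; EF_F = 15+13 = 28
ES_G = 22; EF_G = 22+7 = 29
ES_H = max(EF_D=24, EF_G=29) = 29; EF_H = 29+3 = 32
ES_I = max(EF_A=8, EF_C=21, EF_F=28, EF_H=32) = 32; EF_I = 32+10 = 42
Expected project duration μ = 42 weeks. Critical path: B → E → G → H → I.

Variance along critical path = 1.778 + 1.778 + 4.000 + 0.111 + 13.444 = 21.111
σ = √21.111 = 4.595 weeks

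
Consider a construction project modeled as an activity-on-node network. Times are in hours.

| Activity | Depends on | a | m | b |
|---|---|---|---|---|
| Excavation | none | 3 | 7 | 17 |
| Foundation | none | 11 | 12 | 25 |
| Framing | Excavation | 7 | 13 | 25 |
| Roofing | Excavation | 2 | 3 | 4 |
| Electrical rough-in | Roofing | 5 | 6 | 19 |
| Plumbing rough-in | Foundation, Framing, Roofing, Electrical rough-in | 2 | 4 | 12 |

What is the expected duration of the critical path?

te_Excavation = (3 + 4·7 + 17)/6 = 48/6 = 8
te_Foundation = (11 + 4·12 + 25)/6 = 84/6 = 14
te_Framing = (7 + 4·13 + 25)/6 = 84/6 = 14
te_Roofing = (2 + 4·3 + 4)/6 = 18/6 = 3
te_Electrical rough-in = (5 + 4·6 + 19)/6 = 48/6 = 8
te_Plumbing rough-in = (2 + 4·4 + 12)/6 = 30/6 = 5

Forward pass:
ES_Excavation = 0; EF_Excavation = 8
ES_Foundation = 0; EF_Foundation = 14
ES_Framing = 8; EF_Framing = 8+14 = 22
ES_Roofing = 8; EF_Roofing = 8+3 = 11
ES_Electrical rough-in = 11; EF_Electrical rough-in = 11+8 = 19
ES_Plumbing rough-in = max(EF_Foundation=14, EF_Framing=22, EF_Roofing=11, EF_Electrical rough-in=19) = 22; EF_Plumbing rough-in = 22+5 = 27
Expected project duration μ = 27 hours. Critical path: Excavation → Framing → Plumbing rough-in.

27 hours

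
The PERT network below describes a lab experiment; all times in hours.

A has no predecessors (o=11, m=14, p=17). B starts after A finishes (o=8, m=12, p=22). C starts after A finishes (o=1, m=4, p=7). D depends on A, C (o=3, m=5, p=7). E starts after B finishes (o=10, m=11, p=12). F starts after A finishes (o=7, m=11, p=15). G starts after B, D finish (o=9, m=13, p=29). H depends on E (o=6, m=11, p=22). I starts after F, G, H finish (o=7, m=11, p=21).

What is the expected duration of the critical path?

te_A = (11 + 4·14 + 17)/6 = 84/6 = 14
te_B = (8 + 4·12 + 22)/6 = 78/6 = 13
te_C = (1 + 4·4 + 7)/6 = 24/6 = 4
te_D = (3 + 4·5 + 7)/6 = 30/6 = 5
te_E = (10 + 4·11 + 12)/6 = 66/6 = 11
te_F = (7 + 4·11 + 15)/6 = 66/6 = 11
te_G = (9 + 4·13 + 29)/6 = 90/6 = 15
te_H = (6 + 4·11 + 22)/6 = 72/6 = 12
te_I = (7 + 4·11 + 21)/6 = 72/6 = 12

Forward pass:
ES_A = 0; EF_A = 14
ES_B = 14; EF_B = 14+13 = 27
ES_C = 14; EF_C = 14+4 = 18
ES_D = max(EF_A=14, EF_C=18) = 18; EF_D = 18+5 = 23
ES_E = 27; EF_E = 27+11 = 38
ES_F = 14; EF_F = 14+11 = 25
ES_G = max(EF_B=27, EF_D=23) = 27; EF_G = 27+15 = 42
ES_H = 38; EF_H = 38+12 = 50
ES_I = max(EF_F=25, EF_G=42, EF_H=50) = 50; EF_I = 50+12 = 62
Expected project duration μ = 62 hours. Critical path: A → B → E → H → I.

62 hours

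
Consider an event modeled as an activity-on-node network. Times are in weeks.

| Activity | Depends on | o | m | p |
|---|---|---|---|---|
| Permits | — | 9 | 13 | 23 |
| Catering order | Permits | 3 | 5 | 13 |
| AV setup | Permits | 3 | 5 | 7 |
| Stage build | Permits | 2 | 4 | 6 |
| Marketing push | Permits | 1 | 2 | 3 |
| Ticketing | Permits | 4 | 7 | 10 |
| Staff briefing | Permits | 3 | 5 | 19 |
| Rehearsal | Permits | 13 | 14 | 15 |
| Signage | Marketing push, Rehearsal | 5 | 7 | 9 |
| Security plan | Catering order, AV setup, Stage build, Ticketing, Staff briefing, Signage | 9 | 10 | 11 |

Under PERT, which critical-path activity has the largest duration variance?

te_Permits = (9 + 4·13 + 23)/6 = 84/6 = 14; σ²_Permits = ((23−9)/6)² = 5.444
te_Catering order = (3 + 4·5 + 13)/6 = 36/6 = 6; σ²_Catering order = ((13−3)/6)² = 2.778
te_AV setup = (3 + 4·5 + 7)/6 = 30/6 = 5; σ²_AV setup = ((7−3)/6)² = 0.444
te_Stage build = (2 + 4·4 + 6)/6 = 24/6 = 4; σ²_Stage build = ((6−2)/6)² = 0.444
te_Marketing push = (1 + 4·2 + 3)/6 = 12/6 = 2; σ²_Marketing push = ((3−1)/6)² = 0.111
te_Ticketing = (4 + 4·7 + 10)/6 = 42/6 = 7; σ²_Ticketing = ((10−4)/6)² = 1.000
te_Staff briefing = (3 + 4·5 + 19)/6 = 42/6 = 7; σ²_Staff briefing = ((19−3)/6)² = 7.111
te_Rehearsal = (13 + 4·14 + 15)/6 = 84/6 = 14; σ²_Rehearsal = ((15−13)/6)² = 0.111
te_Signage = (5 + 4·7 + 9)/6 = 42/6 = 7; σ²_Signage = ((9−5)/6)² = 0.444
te_Security plan = (9 + 4·10 + 11)/6 = 60/6 = 10; σ²_Security plan = ((11−9)/6)² = 0.111

Forward pass:
ES_Permits = 0; EF_Permits = 14
ES_Catering order = 14; EF_Catering order = 14+6 = 20
ES_AV setup = 14; EF_AV setup = 14+5 = 19
ES_Stage build = 14; EF_Stage build = 14+4 = 18
ES_Marketing push = 14; EF_Marketing push = 14+2 = 16
ES_Ticketing = 14; EF_Ticketing = 14+7 = 21
ES_Staff briefing = 14; EF_Staff briefing = 14+7 = 21
ES_Rehearsal = 14; EF_Rehearsal = 14+14 = 28
ES_Signage = max(EF_Marketing push=16, EF_Rehearsal=28) = 28; EF_Signage = 28+7 = 35
ES_Security plan = max(EF_Catering order=20, EF_AV setup=19, EF_Stage build=18, EF_Ticketing=21, EF_Staff briefing=21, EF_Signage=35) = 35; EF_Security plan = 35+10 = 45
Expected project duration μ = 45 weeks. Critical path: Permits → Rehearsal → Signage → Security plan.

Variances on critical path: σ²_Permits=5.444, σ²_Rehearsal=0.111, σ²_Signage=0.444, σ²_Security plan=0.111.
Largest is σ²_Permits = 5.444.

Permits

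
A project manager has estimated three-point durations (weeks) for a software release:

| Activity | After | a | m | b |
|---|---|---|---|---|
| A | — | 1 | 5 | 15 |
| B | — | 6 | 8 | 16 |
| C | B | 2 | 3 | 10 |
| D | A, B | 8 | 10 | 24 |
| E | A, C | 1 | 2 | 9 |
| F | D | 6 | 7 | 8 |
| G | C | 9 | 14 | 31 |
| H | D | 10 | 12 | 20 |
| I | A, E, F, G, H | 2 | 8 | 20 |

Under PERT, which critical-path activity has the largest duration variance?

I

te_A = (1 + 4·5 + 15)/6 = 36/6 = 6; σ²_A = ((15−1)/6)² = 5.444
te_B = (6 + 4·8 + 16)/6 = 54/6 = 9; σ²_B = ((16−6)/6)² = 2.778
te_C = (2 + 4·3 + 10)/6 = 24/6 = 4; σ²_C = ((10−2)/6)² = 1.778
te_D = (8 + 4·10 + 24)/6 = 72/6 = 12; σ²_D = ((24−8)/6)² = 7.111
te_E = (1 + 4·2 + 9)/6 = 18/6 = 3; σ²_E = ((9−1)/6)² = 1.778
te_F = (6 + 4·7 + 8)/6 = 42/6 = 7; σ²_F = ((8−6)/6)² = 0.111
te_G = (9 + 4·14 + 31)/6 = 96/6 = 16; σ²_G = ((31−9)/6)² = 13.444
te_H = (10 + 4·12 + 20)/6 = 78/6 = 13; σ²_H = ((20−10)/6)² = 2.778
te_I = (2 + 4·8 + 20)/6 = 54/6 = 9; σ²_I = ((20−2)/6)² = 9.000

Forward pass:
ES_A = 0; EF_A = 6
ES_B = 0; EF_B = 9
ES_C = 9; EF_C = 9+4 = 13
ES_D = max(EF_A=6, EF_B=9) = 9; EF_D = 9+12 = 21
ES_E = max(EF_A=6, EF_C=13) = 13; EF_E = 13+3 = 16
ES_F = 21; EF_F = 21+7 = 28
ES_G = 13; EF_G = 13+16 = 29
ES_H = 21; EF_H = 21+13 = 34
ES_I = max(EF_A=6, EF_E=16, EF_F=28, EF_G=29, EF_H=34) = 34; EF_I = 34+9 = 43
Expected project duration μ = 43 weeks. Critical path: B → D → H → I.

Variances on critical path: σ²_B=2.778, σ²_D=7.111, σ²_H=2.778, σ²_I=9.000.
Largest is σ²_I = 9.000.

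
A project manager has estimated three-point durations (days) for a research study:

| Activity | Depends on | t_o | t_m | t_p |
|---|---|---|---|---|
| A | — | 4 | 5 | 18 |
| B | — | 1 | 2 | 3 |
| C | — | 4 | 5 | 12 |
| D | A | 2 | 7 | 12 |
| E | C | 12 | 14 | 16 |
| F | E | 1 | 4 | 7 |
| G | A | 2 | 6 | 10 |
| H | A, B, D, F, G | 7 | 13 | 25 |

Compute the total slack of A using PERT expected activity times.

te_A = (4 + 4·5 + 18)/6 = 42/6 = 7
te_B = (1 + 4·2 + 3)/6 = 12/6 = 2
te_C = (4 + 4·5 + 12)/6 = 36/6 = 6
te_D = (2 + 4·7 + 12)/6 = 42/6 = 7
te_E = (12 + 4·14 + 16)/6 = 84/6 = 14
te_F = (1 + 4·4 + 7)/6 = 24/6 = 4
te_G = (2 + 4·6 + 10)/6 = 36/6 = 6
te_H = (7 + 4·13 + 25)/6 = 84/6 = 14

Forward pass:
ES_A = 0; EF_A = 7
ES_B = 0; EF_B = 2
ES_C = 0; EF_C = 6
ES_D = 7; EF_D = 7+7 = 14
ES_E = 6; EF_E = 6+14 = 20
ES_F = 20; EF_F = 20+4 = 24
ES_G = 7; EF_G = 7+6 = 13
ES_H = max(EF_A=7, EF_B=2, EF_D=14, EF_F=24, EF_G=13) = 24; EF_H = 24+14 = 38
Expected project duration μ = 38 days. Critical path: C → E → F → H.

Backward pass:
LF_H = 38; LS_H = 38−14 = 24
LF_G = LS_H = 24; LS_G = 24−6 = 18
LF_F = LS_H = 24; LS_F = 24−4 = 20
LF_E = LS_F = 20; LS_E = 20−14 = 6
LF_D = LS_H = 24; LS_D = 24−7 = 17
LF_C = LS_E = 6; LS_C = 6−6 = 0
LF_B = LS_H = 24; LS_B = 24−2 = 22
LF_A = min(LS_D=17, LS_G=18, LS_H=24) = 17; LS_A = 17−7 = 10
Slack_A = LS_A − ES_A = 10 − 0 = 10

10 days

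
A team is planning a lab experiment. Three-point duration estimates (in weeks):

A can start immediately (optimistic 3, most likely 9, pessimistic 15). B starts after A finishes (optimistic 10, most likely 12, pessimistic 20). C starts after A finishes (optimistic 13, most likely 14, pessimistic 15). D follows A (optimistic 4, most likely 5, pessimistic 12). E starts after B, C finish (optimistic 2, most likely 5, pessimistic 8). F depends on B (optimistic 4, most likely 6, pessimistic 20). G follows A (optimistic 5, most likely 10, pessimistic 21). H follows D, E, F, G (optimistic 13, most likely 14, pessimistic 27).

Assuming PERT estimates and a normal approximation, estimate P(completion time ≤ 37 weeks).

te_A = (3 + 4·9 + 15)/6 = 54/6 = 9; σ²_A = ((15−3)/6)² = 4.000
te_B = (10 + 4·12 + 20)/6 = 78/6 = 13; σ²_B = ((20−10)/6)² = 2.778
te_C = (13 + 4·14 + 15)/6 = 84/6 = 14; σ²_C = ((15−13)/6)² = 0.111
te_D = (4 + 4·5 + 12)/6 = 36/6 = 6; σ²_D = ((12−4)/6)² = 1.778
te_E = (2 + 4·5 + 8)/6 = 30/6 = 5; σ²_E = ((8−2)/6)² = 1.000
te_F = (4 + 4·6 + 20)/6 = 48/6 = 8; σ²_F = ((20−4)/6)² = 7.111
te_G = (5 + 4·10 + 21)/6 = 66/6 = 11; σ²_G = ((21−5)/6)² = 7.111
te_H = (13 + 4·14 + 27)/6 = 96/6 = 16; σ²_H = ((27−13)/6)² = 5.444

Forward pass:
ES_A = 0; EF_A = 9
ES_B = 9; EF_B = 9+13 = 22
ES_C = 9; EF_C = 9+14 = 23
ES_D = 9; EF_D = 9+6 = 15
ES_E = max(EF_B=22, EF_C=23) = 23; EF_E = 23+5 = 28
ES_F = 22; EF_F = 22+8 = 30
ES_G = 9; EF_G = 9+11 = 20
ES_H = max(EF_D=15, EF_E=28, EF_F=30, EF_G=20) = 30; EF_H = 30+16 = 46
Expected project duration μ = 46 weeks. Critical path: A → B → F → H.

Variance along critical path = 4.000 + 2.778 + 7.111 + 5.444 = 19.333; σ = √19.333 = 4.397 weeks.
Z = (37 − 46) / 4.397 = -2.047
P(T ≤ 37) = Φ(-2.047) ≈ 0.020

0.020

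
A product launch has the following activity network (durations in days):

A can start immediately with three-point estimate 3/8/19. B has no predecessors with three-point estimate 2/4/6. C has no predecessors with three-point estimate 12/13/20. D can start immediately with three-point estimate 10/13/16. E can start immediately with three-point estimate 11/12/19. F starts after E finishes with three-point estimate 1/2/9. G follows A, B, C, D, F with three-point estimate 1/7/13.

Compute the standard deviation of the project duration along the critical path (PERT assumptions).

2.75 days

te_A = (3 + 4·8 + 19)/6 = 54/6 = 9; σ²_A = ((19−3)/6)² = 7.111
te_B = (2 + 4·4 + 6)/6 = 24/6 = 4; σ²_B = ((6−2)/6)² = 0.444
te_C = (12 + 4·13 + 20)/6 = 84/6 = 14; σ²_C = ((20−12)/6)² = 1.778
te_D = (10 + 4·13 + 16)/6 = 78/6 = 13; σ²_D = ((16−10)/6)² = 1.000
te_E = (11 + 4·12 + 19)/6 = 78/6 = 13; σ²_E = ((19−11)/6)² = 1.778
te_F = (1 + 4·2 + 9)/6 = 18/6 = 3; σ²_F = ((9−1)/6)² = 1.778
te_G = (1 + 4·7 + 13)/6 = 42/6 = 7; σ²_G = ((13−1)/6)² = 4.000

Forward pass:
ES_A = 0; EF_A = 9
ES_B = 0; EF_B = 4
ES_C = 0; EF_C = 14
ES_D = 0; EF_D = 13
ES_E = 0; EF_E = 13
ES_F = 13; EF_F = 13+3 = 16
ES_G = max(EF_A=9, EF_B=4, EF_C=14, EF_D=13, EF_F=16) = 16; EF_G = 16+7 = 23
Expected project duration μ = 23 days. Critical path: E → F → G.

Variance along critical path = 1.778 + 1.778 + 4.000 = 7.556
σ = √7.556 = 2.749 days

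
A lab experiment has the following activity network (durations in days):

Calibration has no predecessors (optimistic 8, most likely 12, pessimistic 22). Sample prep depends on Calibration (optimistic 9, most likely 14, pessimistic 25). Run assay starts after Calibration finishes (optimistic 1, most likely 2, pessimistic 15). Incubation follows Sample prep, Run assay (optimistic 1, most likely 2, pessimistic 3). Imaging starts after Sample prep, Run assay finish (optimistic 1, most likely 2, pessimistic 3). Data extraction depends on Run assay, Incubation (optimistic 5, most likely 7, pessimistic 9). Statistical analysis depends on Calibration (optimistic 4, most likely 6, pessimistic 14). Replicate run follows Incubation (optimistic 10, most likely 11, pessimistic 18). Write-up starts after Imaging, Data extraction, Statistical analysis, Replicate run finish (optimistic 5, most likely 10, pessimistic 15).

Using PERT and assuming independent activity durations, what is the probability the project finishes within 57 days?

0.886

te_Calibration = (8 + 4·12 + 22)/6 = 78/6 = 13; σ²_Calibration = ((22−8)/6)² = 5.444
te_Sample prep = (9 + 4·14 + 25)/6 = 90/6 = 15; σ²_Sample prep = ((25−9)/6)² = 7.111
te_Run assay = (1 + 4·2 + 15)/6 = 24/6 = 4; σ²_Run assay = ((15−1)/6)² = 5.444
te_Incubation = (1 + 4·2 + 3)/6 = 12/6 = 2; σ²_Incubation = ((3−1)/6)² = 0.111
te_Imaging = (1 + 4·2 + 3)/6 = 12/6 = 2; σ²_Imaging = ((3−1)/6)² = 0.111
te_Data extraction = (5 + 4·7 + 9)/6 = 42/6 = 7; σ²_Data extraction = ((9−5)/6)² = 0.444
te_Statistical analysis = (4 + 4·6 + 14)/6 = 42/6 = 7; σ²_Statistical analysis = ((14−4)/6)² = 2.778
te_Replicate run = (10 + 4·11 + 18)/6 = 72/6 = 12; σ²_Replicate run = ((18−10)/6)² = 1.778
te_Write-up = (5 + 4·10 + 15)/6 = 60/6 = 10; σ²_Write-up = ((15−5)/6)² = 2.778

Forward pass:
ES_Calibration = 0; EF_Calibration = 13
ES_Sample prep = 13; EF_Sample prep = 13+15 = 28
ES_Run assay = 13; EF_Run assay = 13+4 = 17
ES_Incubation = max(EF_Sample prep=28, EF_Run assay=17) = 28; EF_Incubation = 28+2 = 30
ES_Imaging = max(EF_Sample prep=28, EF_Run assay=17) = 28; EF_Imaging = 28+2 = 30
ES_Data extraction = max(EF_Run assay=17, EF_Incubation=30) = 30; EF_Data extraction = 30+7 = 37
ES_Statistical analysis = 13; EF_Statistical analysis = 13+7 = 20
ES_Replicate run = 30; EF_Replicate run = 30+12 = 42
ES_Write-up = max(EF_Imaging=30, EF_Data extraction=37, EF_Statistical analysis=20, EF_Replicate run=42) = 42; EF_Write-up = 42+10 = 52
Expected project duration μ = 52 days. Critical path: Calibration → Sample prep → Incubation → Replicate run → Write-up.

Variance along critical path = 5.444 + 7.111 + 0.111 + 1.778 + 2.778 = 17.222; σ = √17.222 = 4.150 days.
Z = (57 − 52) / 4.150 = 1.205
P(T ≤ 57) = Φ(1.205) ≈ 0.886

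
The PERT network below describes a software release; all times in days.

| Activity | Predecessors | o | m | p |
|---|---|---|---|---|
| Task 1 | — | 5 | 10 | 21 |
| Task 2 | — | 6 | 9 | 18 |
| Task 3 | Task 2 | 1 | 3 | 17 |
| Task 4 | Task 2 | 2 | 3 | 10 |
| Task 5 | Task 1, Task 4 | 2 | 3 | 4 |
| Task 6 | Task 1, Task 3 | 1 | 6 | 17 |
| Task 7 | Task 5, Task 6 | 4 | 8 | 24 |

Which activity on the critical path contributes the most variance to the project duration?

te_Task 1 = (5 + 4·10 + 21)/6 = 66/6 = 11; σ²_Task 1 = ((21−5)/6)² = 7.111
te_Task 2 = (6 + 4·9 + 18)/6 = 60/6 = 10; σ²_Task 2 = ((18−6)/6)² = 4.000
te_Task 3 = (1 + 4·3 + 17)/6 = 30/6 = 5; σ²_Task 3 = ((17−1)/6)² = 7.111
te_Task 4 = (2 + 4·3 + 10)/6 = 24/6 = 4; σ²_Task 4 = ((10−2)/6)² = 1.778
te_Task 5 = (2 + 4·3 + 4)/6 = 18/6 = 3; σ²_Task 5 = ((4−2)/6)² = 0.111
te_Task 6 = (1 + 4·6 + 17)/6 = 42/6 = 7; σ²_Task 6 = ((17−1)/6)² = 7.111
te_Task 7 = (4 + 4·8 + 24)/6 = 60/6 = 10; σ²_Task 7 = ((24−4)/6)² = 11.111

Forward pass:
ES_Task 1 = 0; EF_Task 1 = 11
ES_Task 2 = 0; EF_Task 2 = 10
ES_Task 3 = 10; EF_Task 3 = 10+5 = 15
ES_Task 4 = 10; EF_Task 4 = 10+4 = 14
ES_Task 5 = max(EF_Task 1=11, EF_Task 4=14) = 14; EF_Task 5 = 14+3 = 17
ES_Task 6 = max(EF_Task 1=11, EF_Task 3=15) = 15; EF_Task 6 = 15+7 = 22
ES_Task 7 = max(EF_Task 5=17, EF_Task 6=22) = 22; EF_Task 7 = 22+10 = 32
Expected project duration μ = 32 days. Critical path: Task 2 → Task 3 → Task 6 → Task 7.

Variances on critical path: σ²_Task 2=4.000, σ²_Task 3=7.111, σ²_Task 6=7.111, σ²_Task 7=11.111.
Largest is σ²_Task 7 = 11.111.

Task 7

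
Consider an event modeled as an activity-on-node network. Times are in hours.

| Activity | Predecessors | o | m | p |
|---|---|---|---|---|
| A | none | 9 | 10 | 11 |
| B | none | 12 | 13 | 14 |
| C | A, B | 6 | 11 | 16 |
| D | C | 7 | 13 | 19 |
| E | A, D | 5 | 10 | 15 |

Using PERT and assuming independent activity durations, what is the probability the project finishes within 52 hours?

0.946

te_A = (9 + 4·10 + 11)/6 = 60/6 = 10; σ²_A = ((11−9)/6)² = 0.111
te_B = (12 + 4·13 + 14)/6 = 78/6 = 13; σ²_B = ((14−12)/6)² = 0.111
te_C = (6 + 4·11 + 16)/6 = 66/6 = 11; σ²_C = ((16−6)/6)² = 2.778
te_D = (7 + 4·13 + 19)/6 = 78/6 = 13; σ²_D = ((19−7)/6)² = 4.000
te_E = (5 + 4·10 + 15)/6 = 60/6 = 10; σ²_E = ((15−5)/6)² = 2.778

Forward pass:
ES_A = 0; EF_A = 10
ES_B = 0; EF_B = 13
ES_C = max(EF_A=10, EF_B=13) = 13; EF_C = 13+11 = 24
ES_D = 24; EF_D = 24+13 = 37
ES_E = max(EF_A=10, EF_D=37) = 37; EF_E = 37+10 = 47
Expected project duration μ = 47 hours. Critical path: B → C → D → E.

Variance along critical path = 0.111 + 2.778 + 4.000 + 2.778 = 9.667; σ = √9.667 = 3.109 hours.
Z = (52 − 47) / 3.109 = 1.608
P(T ≤ 52) = Φ(1.608) ≈ 0.946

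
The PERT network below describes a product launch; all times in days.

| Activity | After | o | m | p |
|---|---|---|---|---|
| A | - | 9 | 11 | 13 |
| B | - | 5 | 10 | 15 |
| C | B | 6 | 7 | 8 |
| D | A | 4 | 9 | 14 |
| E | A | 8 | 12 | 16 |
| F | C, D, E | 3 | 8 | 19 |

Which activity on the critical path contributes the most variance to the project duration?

te_A = (9 + 4·11 + 13)/6 = 66/6 = 11; σ²_A = ((13−9)/6)² = 0.444
te_B = (5 + 4·10 + 15)/6 = 60/6 = 10; σ²_B = ((15−5)/6)² = 2.778
te_C = (6 + 4·7 + 8)/6 = 42/6 = 7; σ²_C = ((8−6)/6)² = 0.111
te_D = (4 + 4·9 + 14)/6 = 54/6 = 9; σ²_D = ((14−4)/6)² = 2.778
te_E = (8 + 4·12 + 16)/6 = 72/6 = 12; σ²_E = ((16−8)/6)² = 1.778
te_F = (3 + 4·8 + 19)/6 = 54/6 = 9; σ²_F = ((19−3)/6)² = 7.111

Forward pass:
ES_A = 0; EF_A = 11
ES_B = 0; EF_B = 10
ES_C = 10; EF_C = 10+7 = 17
ES_D = 11; EF_D = 11+9 = 20
ES_E = 11; EF_E = 11+12 = 23
ES_F = max(EF_C=17, EF_D=20, EF_E=23) = 23; EF_F = 23+9 = 32
Expected project duration μ = 32 days. Critical path: A → E → F.

Variances on critical path: σ²_A=0.444, σ²_E=1.778, σ²_F=7.111.
Largest is σ²_F = 7.111.

F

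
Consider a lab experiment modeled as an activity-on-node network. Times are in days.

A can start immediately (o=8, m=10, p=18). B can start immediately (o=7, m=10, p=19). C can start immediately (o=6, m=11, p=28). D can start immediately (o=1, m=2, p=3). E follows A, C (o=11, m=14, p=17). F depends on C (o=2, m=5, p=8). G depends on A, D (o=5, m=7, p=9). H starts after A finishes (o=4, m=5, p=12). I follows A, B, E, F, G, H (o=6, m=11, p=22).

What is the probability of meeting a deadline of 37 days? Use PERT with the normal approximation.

0.333

te_A = (8 + 4·10 + 18)/6 = 66/6 = 11; σ²_A = ((18−8)/6)² = 2.778
te_B = (7 + 4·10 + 19)/6 = 66/6 = 11; σ²_B = ((19−7)/6)² = 4.000
te_C = (6 + 4·11 + 28)/6 = 78/6 = 13; σ²_C = ((28−6)/6)² = 13.444
te_D = (1 + 4·2 + 3)/6 = 12/6 = 2; σ²_D = ((3−1)/6)² = 0.111
te_E = (11 + 4·14 + 17)/6 = 84/6 = 14; σ²_E = ((17−11)/6)² = 1.000
te_F = (2 + 4·5 + 8)/6 = 30/6 = 5; σ²_F = ((8−2)/6)² = 1.000
te_G = (5 + 4·7 + 9)/6 = 42/6 = 7; σ²_G = ((9−5)/6)² = 0.444
te_H = (4 + 4·5 + 12)/6 = 36/6 = 6; σ²_H = ((12−4)/6)² = 1.778
te_I = (6 + 4·11 + 22)/6 = 72/6 = 12; σ²_I = ((22−6)/6)² = 7.111

Forward pass:
ES_A = 0; EF_A = 11
ES_B = 0; EF_B = 11
ES_C = 0; EF_C = 13
ES_D = 0; EF_D = 2
ES_E = max(EF_A=11, EF_C=13) = 13; EF_E = 13+14 = 27
ES_F = 13; EF_F = 13+5 = 18
ES_G = max(EF_A=11, EF_D=2) = 11; EF_G = 11+7 = 18
ES_H = 11; EF_H = 11+6 = 17
ES_I = max(EF_A=11, EF_B=11, EF_E=27, EF_F=18, EF_G=18, EF_H=17) = 27; EF_I = 27+12 = 39
Expected project duration μ = 39 days. Critical path: C → E → I.

Variance along critical path = 13.444 + 1.000 + 7.111 = 21.556; σ = √21.556 = 4.643 days.
Z = (37 − 39) / 4.643 = -0.431
P(T ≤ 37) = Φ(-0.431) ≈ 0.333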